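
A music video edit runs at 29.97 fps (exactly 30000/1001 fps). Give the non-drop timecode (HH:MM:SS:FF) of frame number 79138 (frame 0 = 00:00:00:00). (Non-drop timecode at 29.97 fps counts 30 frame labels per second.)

00:43:57:28

79138 ÷ 30 = 2637 full seconds, remainder 28 frames.
2637 s = 0 h 43 min 57 s.
Timecode: 00:43:57:28.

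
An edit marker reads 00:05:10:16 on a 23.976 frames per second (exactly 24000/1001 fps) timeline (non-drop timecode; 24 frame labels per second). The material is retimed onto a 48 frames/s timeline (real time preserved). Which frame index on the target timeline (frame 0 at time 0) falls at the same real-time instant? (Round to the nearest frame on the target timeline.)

Source frame index: (0×3600 + 5×60 + 10) × 24 + 16 = 7456.
Real time: 7456 / (24000/1001) = 233233/750 s.
Target frame: (233233/750) × (48) = 1865864/125 ≈ 14926.912 → 14927.

frame 14927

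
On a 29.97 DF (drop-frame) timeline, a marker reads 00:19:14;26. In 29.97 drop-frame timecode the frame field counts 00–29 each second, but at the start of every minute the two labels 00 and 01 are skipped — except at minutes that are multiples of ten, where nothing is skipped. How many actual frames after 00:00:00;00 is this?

34610

As if non-drop at 30 labels/s: (0 × 3600 + 19 × 60 + 14) × 30 + 26 = 34646.
Minute boundaries passed: 19; those not divisible by 10: 19 − 1 = 18; dropped labels = 2 × 18 = 36.
Actual frame index = 34646 − 36 = 34610.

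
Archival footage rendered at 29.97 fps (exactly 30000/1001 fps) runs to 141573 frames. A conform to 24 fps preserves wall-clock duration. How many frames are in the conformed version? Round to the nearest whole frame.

113372 frames

Frames at target rate = 141573 × (24) / (30000/1001) = 141714573/1250 ≈ 113371.658.
Nearest whole frame: 113372.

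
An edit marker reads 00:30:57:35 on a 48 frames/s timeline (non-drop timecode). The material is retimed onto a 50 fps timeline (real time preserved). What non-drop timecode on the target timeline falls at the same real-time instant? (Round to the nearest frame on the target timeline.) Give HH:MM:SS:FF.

Source frame index: (0×3600 + 30×60 + 57) × 48 + 35 = 89171.
Real time: 89171 / (48) = 89171/48 s.
Target frame: (89171/48) × (50) = 2229275/24 ≈ 92886.458 → 92886.
At 50 labels/s: frame 92886 → 00:30:57:36.

00:30:57:36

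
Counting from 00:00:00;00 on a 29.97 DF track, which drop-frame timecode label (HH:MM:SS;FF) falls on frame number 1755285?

16:16:08;03

Ten DF minutes hold 17982 frames, so frame 1755285 lies in block 97 (frames 1744254–1762235) with 11031 frames into that block.
The block's first minute is 1800 frames and the rest 1798 each; 11031 frames reaches minute 6, so 97 × 18 + 6 × 2 = 1758 labels have been skipped so far.
Adding those back, label number 1755285 + 1758 = 1757043 at 30 labels/s is 58568 s + 3 f = 16 h 16 min 8 s frame 3, i.e. 16:16:08;03.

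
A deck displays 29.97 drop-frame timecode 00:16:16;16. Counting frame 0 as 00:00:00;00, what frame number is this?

As if non-drop at 30 labels/s: (0 × 3600 + 16 × 60 + 16) × 30 + 16 = 29296.
Minute boundaries passed: 16; those not divisible by 10: 16 − 1 = 15; dropped labels = 2 × 15 = 30.
Actual frame index = 29296 − 30 = 29266.

29266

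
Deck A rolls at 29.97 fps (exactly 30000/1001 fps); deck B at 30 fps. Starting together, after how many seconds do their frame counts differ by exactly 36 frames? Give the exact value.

The gap grows by |30 − 30000/1001| = 30/1001 frames per second.
Time for a 36-frame gap: 36 ÷ (30/1001) = 1201.2 s.

1201.2 seconds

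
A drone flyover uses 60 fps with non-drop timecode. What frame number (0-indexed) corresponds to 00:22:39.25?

Total seconds to the label: (0 × 3600 + 22 × 60 + 39) = 1359.
Frame index = 1359 × 60 + 25 = 81565.

81565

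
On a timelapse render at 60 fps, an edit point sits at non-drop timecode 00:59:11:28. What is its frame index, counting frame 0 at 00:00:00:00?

Total seconds to the label: (0 × 3600 + 59 × 60 + 11) = 3551.
Frame index = 3551 × 60 + 28 = 213088.

frame 213088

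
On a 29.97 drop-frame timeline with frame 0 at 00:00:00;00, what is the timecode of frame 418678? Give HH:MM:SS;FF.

Ten DF minutes hold 17982 frames, so frame 418678 lies in block 23 (frames 413586–431567) with 5092 frames into that block.
The block's first minute is 1800 frames and the rest 1798 each; 5092 frames reaches minute 2, so 23 × 18 + 2 × 2 = 418 labels have been skipped so far.
Adding those back, label number 418678 + 418 = 419096 at 30 labels/s is 13969 s + 26 f = 3 h 52 min 49 s frame 26, i.e. 03:52:49;26.

03:52:49;26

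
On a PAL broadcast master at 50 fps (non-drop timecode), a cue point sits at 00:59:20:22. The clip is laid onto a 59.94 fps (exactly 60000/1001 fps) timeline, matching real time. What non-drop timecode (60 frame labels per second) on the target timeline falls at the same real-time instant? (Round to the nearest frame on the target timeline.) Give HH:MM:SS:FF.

00:59:16:53

Source frame index: (0×3600 + 59×60 + 20) × 50 + 22 = 178022.
Real time: 178022 / (50) = 89011/25 s.
Target frame: (89011/25) × (60000/1001) = 16432800/77 ≈ 213412.987 → 213413.
At 60 labels/s: frame 213413 → 00:59:16:53.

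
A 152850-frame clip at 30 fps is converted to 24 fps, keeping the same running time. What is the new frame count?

122280 frames

Target frames = source frames × (target rate / source rate) = 152850 × (24)/(30) = 152850 × 4/5 = 122280.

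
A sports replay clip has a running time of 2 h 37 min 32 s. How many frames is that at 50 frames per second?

2 h 37 min 32 s = 9452 s.
Frames = 9452 × 50 = 472600.

472600 frames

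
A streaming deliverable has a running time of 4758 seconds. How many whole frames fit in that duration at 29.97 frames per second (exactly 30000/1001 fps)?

Frames = 4758 × 30000/1001 = 10980000/77 ≈ 142597.4026.
Complete frames: 142597.

142597 frames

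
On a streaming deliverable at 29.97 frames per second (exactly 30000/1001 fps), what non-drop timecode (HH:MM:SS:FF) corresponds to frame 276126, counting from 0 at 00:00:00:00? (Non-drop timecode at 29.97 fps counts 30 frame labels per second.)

276126 ÷ 30 = 9204 full seconds, remainder 6 frames.
9204 s = 2 h 33 min 24 s.
Timecode: 02:33:24:06.

02:33:24:06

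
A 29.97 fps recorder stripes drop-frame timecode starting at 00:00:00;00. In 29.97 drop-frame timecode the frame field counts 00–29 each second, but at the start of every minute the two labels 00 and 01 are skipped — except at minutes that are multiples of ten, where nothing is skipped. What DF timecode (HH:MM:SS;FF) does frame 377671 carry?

03:30:01;19

Each 10-minute DF block holds 10 × 60 × 30 − 9 × 2 = 17982 frames. 377671 ÷ 17982 → 21 full blocks, remainder 49.
Within the partial block the first minute is 1800 frames and each further minute 1798, so 0 further minute boundaries passed. Total skipped labels = 18 × 21 + 2 × 0 = 378.
Non-drop label index = 377671 + 378 = 378049; at 30 labels/s that is 03:30:01:19, i.e. DF 03:30:01;19.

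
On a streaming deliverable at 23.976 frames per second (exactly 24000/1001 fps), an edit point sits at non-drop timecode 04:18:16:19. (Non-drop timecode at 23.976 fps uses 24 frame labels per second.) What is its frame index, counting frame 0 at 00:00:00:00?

Total seconds to the label: (4 × 3600 + 18 × 60 + 16) = 15496.
Frame index = 15496 × 24 + 19 = 371923.

371923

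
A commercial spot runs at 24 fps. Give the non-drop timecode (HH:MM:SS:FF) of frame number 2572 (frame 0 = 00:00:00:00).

00:01:47:04

2572 ÷ 24 = 107 full seconds, remainder 4 frames.
107 s = 0 h 1 min 47 s.
Timecode: 00:01:47:04.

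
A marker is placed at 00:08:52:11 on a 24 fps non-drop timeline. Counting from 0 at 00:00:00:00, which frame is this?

12779

Total seconds to the label: (0 × 3600 + 8 × 60 + 52) = 532.
Frame index = 532 × 24 + 11 = 12779.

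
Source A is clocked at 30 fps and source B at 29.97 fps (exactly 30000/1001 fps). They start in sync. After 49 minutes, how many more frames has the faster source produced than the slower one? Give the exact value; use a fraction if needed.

49 min = 2940 s.
A emits 30 × 2940 = 88200 frames; B emits 30000/1001 × 2940 = 12600000/143.
Difference = 12600/143 frames (≈ 88.1119); B is behind A.

12600/143 frames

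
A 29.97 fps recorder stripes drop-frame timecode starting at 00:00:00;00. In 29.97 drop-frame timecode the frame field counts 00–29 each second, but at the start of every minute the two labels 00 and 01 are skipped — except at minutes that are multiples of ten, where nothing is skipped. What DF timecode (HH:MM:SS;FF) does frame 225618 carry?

02:05:28;04

Each 10-minute DF block holds 10 × 60 × 30 − 9 × 2 = 17982 frames. 225618 ÷ 17982 → 12 full blocks, remainder 9834.
Within the partial block the first minute is 1800 frames and each further minute 1798, so 5 further minute boundaries passed. Total skipped labels = 18 × 12 + 2 × 5 = 226.
Non-drop label index = 225618 + 226 = 225844; at 30 labels/s that is 02:05:28:04, i.e. DF 02:05:28;04.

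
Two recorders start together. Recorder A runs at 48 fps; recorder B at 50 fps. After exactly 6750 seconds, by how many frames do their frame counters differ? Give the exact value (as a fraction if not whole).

13500 frames

A emits 48 × 6750 = 324000 frames; B emits 50 × 6750 = 337500.
Difference = 13500 frames; B is ahead of A.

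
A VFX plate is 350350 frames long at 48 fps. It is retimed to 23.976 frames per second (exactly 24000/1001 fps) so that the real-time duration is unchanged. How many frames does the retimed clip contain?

Target frames = source frames × (target rate / source rate) = 350350 × (24000/1001)/(48) = 350350 × 500/1001 = 175000.

175000 frames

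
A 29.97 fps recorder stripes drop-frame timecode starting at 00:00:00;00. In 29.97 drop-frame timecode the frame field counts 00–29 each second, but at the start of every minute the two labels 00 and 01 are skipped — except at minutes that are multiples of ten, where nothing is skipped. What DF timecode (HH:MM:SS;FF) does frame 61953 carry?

00:34:27;05

Ten DF minutes hold 17982 frames, so frame 61953 lies in block 3 (frames 53946–71927) with 8007 frames into that block.
The block's first minute is 1800 frames and the rest 1798 each; 8007 frames reaches minute 4, so 3 × 18 + 4 × 2 = 62 labels have been skipped so far.
Adding those back, label number 61953 + 62 = 62015 at 30 labels/s is 2067 s + 5 f = 0 h 34 min 27 s frame 5, i.e. 00:34:27;05.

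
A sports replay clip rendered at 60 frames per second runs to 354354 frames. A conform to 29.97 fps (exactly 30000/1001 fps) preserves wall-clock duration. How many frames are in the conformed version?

177000 frames

Target frames = source frames × (target rate / source rate) = 354354 × (30000/1001)/(60) = 354354 × 500/1001 = 177000.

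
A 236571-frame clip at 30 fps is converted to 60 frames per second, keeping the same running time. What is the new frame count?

Target frames = source frames × (target rate / source rate) = 236571 × (60)/(30) = 236571 × 2 = 473142.

473142 frames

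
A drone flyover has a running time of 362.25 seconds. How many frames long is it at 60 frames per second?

21735 frames

Frames = 362.25 × 60 = 21735.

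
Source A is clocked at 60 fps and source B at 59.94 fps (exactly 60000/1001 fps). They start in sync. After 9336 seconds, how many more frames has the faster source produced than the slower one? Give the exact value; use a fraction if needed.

A emits 60 × 9336 = 560160 frames; B emits 60000/1001 × 9336 = 560160000/1001.
Difference = 560160/1001 frames (≈ 559.6004); B is behind A.

560160/1001 frames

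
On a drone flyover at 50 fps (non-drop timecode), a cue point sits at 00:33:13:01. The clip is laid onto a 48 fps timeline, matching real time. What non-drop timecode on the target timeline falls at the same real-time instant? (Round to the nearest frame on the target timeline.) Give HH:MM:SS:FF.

00:33:13:01

Source frame index: (0×3600 + 33×60 + 13) × 50 + 1 = 99651.
Real time: 99651 / (50) = 99651/50 s.
Target frame: (99651/50) × (48) = 2391624/25 ≈ 95664.960 → 95665.
At 48 labels/s: frame 95665 → 00:33:13:01.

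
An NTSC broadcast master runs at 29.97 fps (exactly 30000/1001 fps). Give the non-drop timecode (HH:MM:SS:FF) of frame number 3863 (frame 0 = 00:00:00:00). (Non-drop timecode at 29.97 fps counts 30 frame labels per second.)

3863 ÷ 30 = 128 full seconds, remainder 23 frames.
128 s = 0 h 2 min 8 s.
Timecode: 00:02:08:23.

00:02:08:23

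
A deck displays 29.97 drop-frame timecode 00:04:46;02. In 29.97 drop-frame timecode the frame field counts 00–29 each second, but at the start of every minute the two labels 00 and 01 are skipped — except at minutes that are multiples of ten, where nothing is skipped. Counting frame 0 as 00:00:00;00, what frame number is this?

8574

As if non-drop at 30 labels/s: (0 × 3600 + 4 × 60 + 46) × 30 + 2 = 8582.
Minute boundaries passed: 4; those not divisible by 10: 4 − 0 = 4; dropped labels = 2 × 4 = 8.
Actual frame index = 8582 − 8 = 8574.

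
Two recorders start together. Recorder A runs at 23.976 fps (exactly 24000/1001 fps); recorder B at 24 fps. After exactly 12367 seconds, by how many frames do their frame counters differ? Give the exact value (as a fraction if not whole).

296808/1001 frames

A emits 24000/1001 × 12367 = 296808000/1001 frames; B emits 24 × 12367 = 296808.
Difference = 296808/1001 frames (≈ 296.5115); B is ahead of A.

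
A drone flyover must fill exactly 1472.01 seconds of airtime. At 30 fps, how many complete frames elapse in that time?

Frames = 1472.01 × 30 = 441603/10 ≈ 44160.3000.
Complete frames: 44160.

44160 frames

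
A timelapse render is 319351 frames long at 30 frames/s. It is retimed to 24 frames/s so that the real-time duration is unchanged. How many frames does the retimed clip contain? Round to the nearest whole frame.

Frames at target rate = 319351 × (24) / (30) = 1277404/5 ≈ 255480.800.
Nearest whole frame: 255481.

255481 frames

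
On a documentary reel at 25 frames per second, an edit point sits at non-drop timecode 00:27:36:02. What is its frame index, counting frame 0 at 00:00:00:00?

41402

Total seconds to the label: (0 × 3600 + 27 × 60 + 36) = 1656.
Frame index = 1656 × 25 + 2 = 41402.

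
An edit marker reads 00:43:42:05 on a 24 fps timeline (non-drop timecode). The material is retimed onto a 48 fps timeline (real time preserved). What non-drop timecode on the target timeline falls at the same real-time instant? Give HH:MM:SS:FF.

Source frame index: (0×3600 + 43×60 + 42) × 24 + 5 = 62933.
Real time: 62933 / (24) = 62933/24 s.
Target frame: (62933/24) × (48) = 125866.
At 48 labels/s: frame 125866 → 00:43:42:10.

00:43:42:10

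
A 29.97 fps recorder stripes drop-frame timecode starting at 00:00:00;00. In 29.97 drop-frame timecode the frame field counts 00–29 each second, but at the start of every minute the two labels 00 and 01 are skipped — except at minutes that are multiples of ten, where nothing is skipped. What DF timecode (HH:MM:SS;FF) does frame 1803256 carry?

16:42:48;20

Each 10-minute DF block holds 10 × 60 × 30 − 9 × 2 = 17982 frames. 1803256 ÷ 17982 → 100 full blocks, remainder 5056.
Within the partial block the first minute is 1800 frames and each further minute 1798, so 2 further minute boundaries passed. Total skipped labels = 18 × 100 + 2 × 2 = 1804.
Non-drop label index = 1803256 + 1804 = 1805060; at 30 labels/s that is 16:42:48:20, i.e. DF 16:42:48;20.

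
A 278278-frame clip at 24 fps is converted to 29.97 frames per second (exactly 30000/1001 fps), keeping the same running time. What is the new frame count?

Target frames = source frames × (target rate / source rate) = 278278 × (30000/1001)/(24) = 278278 × 1250/1001 = 347500.

347500 frames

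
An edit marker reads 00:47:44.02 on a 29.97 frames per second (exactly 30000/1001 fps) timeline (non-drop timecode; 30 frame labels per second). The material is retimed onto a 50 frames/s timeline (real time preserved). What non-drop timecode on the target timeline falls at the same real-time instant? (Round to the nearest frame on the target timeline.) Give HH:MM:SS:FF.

00:47:46:47

Source frame index: (0×3600 + 47×60 + 44) × 30 + 2 = 85922.
Real time: 85922 / (30000/1001) = 43003961/15000 s.
Target frame: (43003961/15000) × (50) = 43003961/300 ≈ 143346.537 → 143347.
At 50 labels/s: frame 143347 → 00:47:46:47.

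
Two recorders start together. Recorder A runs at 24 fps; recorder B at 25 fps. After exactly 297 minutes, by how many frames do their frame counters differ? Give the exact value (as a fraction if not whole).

297 min = 17820 s.
A emits 24 × 17820 = 427680 frames; B emits 25 × 17820 = 445500.
Difference = 17820 frames; B is ahead of A.

17820 frames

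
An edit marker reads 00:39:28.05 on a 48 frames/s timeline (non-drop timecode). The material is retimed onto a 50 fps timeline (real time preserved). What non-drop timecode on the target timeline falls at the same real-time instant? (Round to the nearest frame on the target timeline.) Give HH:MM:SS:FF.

Source frame index: (0×3600 + 39×60 + 28) × 48 + 5 = 113669.
Real time: 113669 / (48) = 113669/48 s.
Target frame: (113669/48) × (50) = 2841725/24 ≈ 118405.208 → 118405.
At 50 labels/s: frame 118405 → 00:39:28:05.

00:39:28:05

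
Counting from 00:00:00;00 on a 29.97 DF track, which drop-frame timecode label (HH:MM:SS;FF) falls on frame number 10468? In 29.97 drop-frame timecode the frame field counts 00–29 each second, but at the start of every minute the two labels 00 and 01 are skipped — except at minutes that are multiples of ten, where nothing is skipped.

00:05:49;08

Ten DF minutes hold 17982 frames, so frame 10468 lies in block 0 (frames 0–17981) with 10468 frames into that block.
The block's first minute is 1800 frames and the rest 1798 each; 10468 frames reaches minute 5, so 0 × 18 + 5 × 2 = 10 labels have been skipped so far.
Adding those back, label number 10468 + 10 = 10478 at 30 labels/s is 349 s + 8 f = 0 h 5 min 49 s frame 8, i.e. 00:05:49;08.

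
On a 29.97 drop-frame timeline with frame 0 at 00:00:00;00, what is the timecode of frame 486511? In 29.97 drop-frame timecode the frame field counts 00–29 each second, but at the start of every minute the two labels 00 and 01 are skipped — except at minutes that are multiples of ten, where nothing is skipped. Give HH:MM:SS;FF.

04:30:33;07

Each 10-minute DF block holds 10 × 60 × 30 − 9 × 2 = 17982 frames. 486511 ÷ 17982 → 27 full blocks, remainder 997.
Within the partial block the first minute is 1800 frames and each further minute 1798, so 0 further minute boundaries passed. Total skipped labels = 18 × 27 + 2 × 0 = 486.
Non-drop label index = 486511 + 486 = 486997; at 30 labels/s that is 04:30:33:07, i.e. DF 04:30:33;07.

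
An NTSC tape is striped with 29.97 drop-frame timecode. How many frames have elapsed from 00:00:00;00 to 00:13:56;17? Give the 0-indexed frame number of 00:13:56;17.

25073

As if non-drop at 30 labels/s: (0 × 3600 + 13 × 60 + 56) × 30 + 17 = 25097.
Minute boundaries passed: 13; those not divisible by 10: 13 − 1 = 12; dropped labels = 2 × 12 = 24.
Actual frame index = 25097 − 24 = 25073.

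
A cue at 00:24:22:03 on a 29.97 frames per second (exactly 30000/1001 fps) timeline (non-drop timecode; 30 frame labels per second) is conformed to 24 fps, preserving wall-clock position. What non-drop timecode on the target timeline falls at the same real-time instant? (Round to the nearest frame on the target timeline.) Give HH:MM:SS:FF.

00:24:23:13

Source frame index: (0×3600 + 24×60 + 22) × 30 + 3 = 43863.
Real time: 43863 / (30000/1001) = 14635621/10000 s.
Target frame: (14635621/10000) × (24) = 43906863/1250 ≈ 35125.490 → 35125.
At 24 labels/s: frame 35125 → 00:24:23:13.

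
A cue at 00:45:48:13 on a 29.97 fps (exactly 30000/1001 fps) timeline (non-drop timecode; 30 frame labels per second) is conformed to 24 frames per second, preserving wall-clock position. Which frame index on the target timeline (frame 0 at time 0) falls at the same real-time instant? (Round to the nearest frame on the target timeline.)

Source frame index: (0×3600 + 45×60 + 48) × 30 + 13 = 82453.
Real time: 82453 / (30000/1001) = 82535453/30000 s.
Target frame: (82535453/30000) × (24) = 82535453/1250 ≈ 66028.362 → 66028.

frame 66028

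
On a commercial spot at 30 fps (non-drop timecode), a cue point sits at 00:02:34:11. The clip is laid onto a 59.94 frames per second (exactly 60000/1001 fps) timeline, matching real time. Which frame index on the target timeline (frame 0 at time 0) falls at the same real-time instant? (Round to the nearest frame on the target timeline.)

Source frame index: (0×3600 + 2×60 + 34) × 30 + 11 = 4631.
Real time: 4631 / (30) = 4631/30 s.
Target frame: (4631/30) × (60000/1001) = 842000/91 ≈ 9252.747 → 9253.

frame 9253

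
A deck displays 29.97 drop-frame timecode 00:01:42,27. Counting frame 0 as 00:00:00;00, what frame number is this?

Complete 10-minute blocks: 0, each 17982 frames → 0.
Remaining 1 whole minute in the current block: 1800 + 0 × 1798 = 1800 frames.
Within the current minute: 42 × 30 + 27 − 2 = 1285 (labels ;00/;01 skipped at this minute). Total = 0 + 1800 + 1285 = 3085.

3085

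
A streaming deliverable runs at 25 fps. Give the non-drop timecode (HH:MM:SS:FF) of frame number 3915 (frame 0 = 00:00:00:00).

3915 ÷ 25 = 156 full seconds, remainder 15 frames.
156 s = 0 h 2 min 36 s.
Timecode: 00:02:36:15.

00:02:36:15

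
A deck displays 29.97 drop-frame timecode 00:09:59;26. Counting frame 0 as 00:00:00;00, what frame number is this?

Complete 10-minute blocks: 0, each 17982 frames → 0.
Remaining 9 whole minutes in the current block: 1800 + 8 × 1798 = 16184 frames.
Within the current minute: 59 × 30 + 26 − 2 = 1794 (labels ;00/;01 skipped at this minute). Total = 0 + 16184 + 1794 = 17978.

17978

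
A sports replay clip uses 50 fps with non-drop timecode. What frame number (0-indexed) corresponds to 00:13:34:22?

frame 40722

Total seconds to the label: (0 × 3600 + 13 × 60 + 34) = 814.
Frame index = 814 × 50 + 22 = 40722.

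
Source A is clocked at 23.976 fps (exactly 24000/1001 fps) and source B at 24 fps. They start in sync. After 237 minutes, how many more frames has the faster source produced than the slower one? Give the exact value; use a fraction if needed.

237 min = 14220 s.
A emits 24000/1001 × 14220 = 341280000/1001 frames; B emits 24 × 14220 = 341280.
Difference = 341280/1001 frames (≈ 340.9391); B is ahead of A.

341280/1001 frames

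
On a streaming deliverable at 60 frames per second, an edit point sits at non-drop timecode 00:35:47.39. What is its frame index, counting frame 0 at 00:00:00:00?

Total seconds to the label: (0 × 3600 + 35 × 60 + 47) = 2147.
Frame index = 2147 × 60 + 39 = 128859.

128859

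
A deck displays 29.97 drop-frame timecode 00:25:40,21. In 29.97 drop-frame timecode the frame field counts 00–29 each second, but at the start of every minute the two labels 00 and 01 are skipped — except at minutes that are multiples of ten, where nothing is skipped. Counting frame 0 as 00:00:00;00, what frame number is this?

46175

As if non-drop at 30 labels/s: (0 × 3600 + 25 × 60 + 40) × 30 + 21 = 46221.
Minute boundaries passed: 25; those not divisible by 10: 25 − 2 = 23; dropped labels = 2 × 23 = 46.
Actual frame index = 46221 − 46 = 46175.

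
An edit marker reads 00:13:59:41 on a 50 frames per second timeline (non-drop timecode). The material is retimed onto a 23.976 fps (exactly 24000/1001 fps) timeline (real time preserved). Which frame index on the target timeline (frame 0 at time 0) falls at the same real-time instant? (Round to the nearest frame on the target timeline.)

Source frame index: (0×3600 + 13×60 + 59) × 50 + 41 = 41991.
Real time: 41991 / (50) = 41991/50 s.
Target frame: (41991/50) × (24000/1001) = 20155680/1001 ≈ 20135.544 → 20136.

frame 20136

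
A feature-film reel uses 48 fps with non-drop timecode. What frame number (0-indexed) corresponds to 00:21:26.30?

Total seconds to the label: (0 × 3600 + 21 × 60 + 26) = 1286.
Frame index = 1286 × 48 + 30 = 61758.

frame 61758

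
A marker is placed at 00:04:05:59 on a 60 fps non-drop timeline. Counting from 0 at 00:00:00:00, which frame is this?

frame 14759

Total seconds to the label: (0 × 3600 + 4 × 60 + 5) = 245.
Frame index = 245 × 60 + 59 = 14759.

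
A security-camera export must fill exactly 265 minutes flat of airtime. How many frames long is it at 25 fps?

265 min = 15900 s.
Frames = 15900 × 25 = 397500.

397500 frames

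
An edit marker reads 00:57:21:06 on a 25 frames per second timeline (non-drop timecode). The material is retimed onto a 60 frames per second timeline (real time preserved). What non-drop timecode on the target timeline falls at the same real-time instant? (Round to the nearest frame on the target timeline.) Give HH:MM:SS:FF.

Source frame index: (0×3600 + 57×60 + 21) × 25 + 6 = 86031.
Real time: 86031 / (25) = 86031/25 s.
Target frame: (86031/25) × (60) = 1032372/5 ≈ 206474.400 → 206474.
At 60 labels/s: frame 206474 → 00:57:21:14.

00:57:21:14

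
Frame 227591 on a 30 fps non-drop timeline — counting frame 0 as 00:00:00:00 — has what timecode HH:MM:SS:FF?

02:06:26:11

227591 ÷ 30 = 7586 full seconds, remainder 11 frames.
7586 s = 2 h 6 min 26 s.
Timecode: 02:06:26:11.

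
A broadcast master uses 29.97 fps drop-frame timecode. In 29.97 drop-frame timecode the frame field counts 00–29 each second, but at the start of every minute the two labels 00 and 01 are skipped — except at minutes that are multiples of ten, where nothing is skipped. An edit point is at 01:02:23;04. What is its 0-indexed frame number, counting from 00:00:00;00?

Complete 10-minute blocks: 6, each 17982 frames → 107892.
Remaining 2 whole minutes in the current block: 1800 + 1 × 1798 = 3598 frames.
Within the current minute: 23 × 30 + 4 − 2 = 692 (labels ;00/;01 skipped at this minute). Total = 107892 + 3598 + 692 = 112182.

112182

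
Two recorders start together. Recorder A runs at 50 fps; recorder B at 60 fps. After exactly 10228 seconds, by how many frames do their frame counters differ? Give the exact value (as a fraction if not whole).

A emits 50 × 10228 = 511400 frames; B emits 60 × 10228 = 613680.
Difference = 102280 frames; B is ahead of A.

102280 frames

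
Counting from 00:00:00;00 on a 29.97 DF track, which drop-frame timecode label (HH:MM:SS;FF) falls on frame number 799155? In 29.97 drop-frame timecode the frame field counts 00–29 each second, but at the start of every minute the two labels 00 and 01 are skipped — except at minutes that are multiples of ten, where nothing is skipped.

07:24:25;05

Ten DF minutes hold 17982 frames, so frame 799155 lies in block 44 (frames 791208–809189) with 7947 frames into that block.
The block's first minute is 1800 frames and the rest 1798 each; 7947 frames reaches minute 4, so 44 × 18 + 4 × 2 = 800 labels have been skipped so far.
Adding those back, label number 799155 + 800 = 799955 at 30 labels/s is 26665 s + 5 f = 7 h 24 min 25 s frame 5, i.e. 07:24:25;05.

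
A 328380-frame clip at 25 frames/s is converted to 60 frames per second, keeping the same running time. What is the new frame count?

788112 frames

Target frames = source frames × (target rate / source rate) = 328380 × (60)/(25) = 328380 × 12/5 = 788112.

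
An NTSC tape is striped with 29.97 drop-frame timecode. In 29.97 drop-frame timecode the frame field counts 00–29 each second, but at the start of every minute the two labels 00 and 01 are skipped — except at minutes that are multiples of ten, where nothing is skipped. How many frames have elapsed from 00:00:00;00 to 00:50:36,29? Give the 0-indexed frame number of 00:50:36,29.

91019

Complete 10-minute blocks: 5, each 17982 frames → 89910.
Remaining 0 whole minutes in the current block: 0 frames.
Within the current minute: 36 × 30 + 29 = 1109. Total = 89910 + 0 + 1109 = 91019.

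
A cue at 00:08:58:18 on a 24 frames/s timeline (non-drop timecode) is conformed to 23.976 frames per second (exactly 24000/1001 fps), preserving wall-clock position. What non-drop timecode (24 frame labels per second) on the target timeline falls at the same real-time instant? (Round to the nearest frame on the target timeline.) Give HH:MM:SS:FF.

Source frame index: (0×3600 + 8×60 + 58) × 24 + 18 = 12930.
Real time: 12930 / (24) = 2155/4 s.
Target frame: (2155/4) × (24000/1001) = 12930000/1001 ≈ 12917.083 → 12917.
At 24 labels/s: frame 12917 → 00:08:58:05.

00:08:58:05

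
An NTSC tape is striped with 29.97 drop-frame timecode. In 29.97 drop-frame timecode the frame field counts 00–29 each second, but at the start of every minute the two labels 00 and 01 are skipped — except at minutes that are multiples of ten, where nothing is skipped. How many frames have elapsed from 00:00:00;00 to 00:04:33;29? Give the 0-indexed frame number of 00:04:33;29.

8211

Complete 10-minute blocks: 0, each 17982 frames → 0.
Remaining 4 whole minutes in the current block: 1800 + 3 × 1798 = 7194 frames.
Within the current minute: 33 × 30 + 29 − 2 = 1017 (labels ;00/;01 skipped at this minute). Total = 0 + 7194 + 1017 = 8211.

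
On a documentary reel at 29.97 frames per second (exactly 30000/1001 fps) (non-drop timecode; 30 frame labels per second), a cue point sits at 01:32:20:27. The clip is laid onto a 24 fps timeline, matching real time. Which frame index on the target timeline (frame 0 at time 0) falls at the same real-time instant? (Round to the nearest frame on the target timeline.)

frame 133115

Source frame index: (1×3600 + 32×60 + 20) × 30 + 27 = 166227.
Real time: 166227 / (30000/1001) = 55464409/10000 s.
Target frame: (55464409/10000) × (24) = 166393227/1250 ≈ 133114.582 → 133115.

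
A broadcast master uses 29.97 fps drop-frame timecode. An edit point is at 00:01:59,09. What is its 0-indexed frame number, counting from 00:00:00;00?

3577

As if non-drop at 30 labels/s: (0 × 3600 + 1 × 60 + 59) × 30 + 9 = 3579.
Minute boundaries passed: 1; those not divisible by 10: 1 − 0 = 1; dropped labels = 2 × 1 = 2.
Actual frame index = 3579 − 2 = 3577.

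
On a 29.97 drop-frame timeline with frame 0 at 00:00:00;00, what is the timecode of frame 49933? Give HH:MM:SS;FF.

00:27:46;03

Each 10-minute DF block holds 10 × 60 × 30 − 9 × 2 = 17982 frames. 49933 ÷ 17982 → 2 full blocks, remainder 13969.
Within the partial block the first minute is 1800 frames and each further minute 1798, so 7 further minute boundaries passed. Total skipped labels = 18 × 2 + 2 × 7 = 50.
Non-drop label index = 49933 + 50 = 49983; at 30 labels/s that is 00:27:46:03, i.e. DF 00:27:46;03.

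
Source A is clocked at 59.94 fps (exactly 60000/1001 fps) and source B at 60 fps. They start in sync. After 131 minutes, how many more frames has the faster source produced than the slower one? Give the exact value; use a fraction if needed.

131 min = 7860 s.
A emits 60000/1001 × 7860 = 471600000/1001 frames; B emits 60 × 7860 = 471600.
Difference = 471600/1001 frames (≈ 471.1289); B is ahead of A.

471600/1001 frames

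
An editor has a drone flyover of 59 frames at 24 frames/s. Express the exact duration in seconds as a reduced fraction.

Running time = 59 ÷ (24) = 59 × 1/24 = 59/24 s.

59/24 seconds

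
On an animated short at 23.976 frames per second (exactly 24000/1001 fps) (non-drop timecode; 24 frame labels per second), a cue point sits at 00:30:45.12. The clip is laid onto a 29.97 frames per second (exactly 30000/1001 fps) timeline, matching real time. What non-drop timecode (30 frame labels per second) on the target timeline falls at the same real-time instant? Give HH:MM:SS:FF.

Source frame index: (0×3600 + 30×60 + 45) × 24 + 12 = 44292.
Real time: 44292 / (24000/1001) = 3694691/2000 s.
Target frame: (3694691/2000) × (30000/1001) = 55365.
At 30 labels/s: frame 55365 → 00:30:45:15.

00:30:45:15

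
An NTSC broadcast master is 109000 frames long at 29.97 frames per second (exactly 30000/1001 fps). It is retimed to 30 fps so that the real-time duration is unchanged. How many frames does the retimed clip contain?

109109 frames

Target frames = source frames × (target rate / source rate) = 109000 × (30)/(30000/1001) = 109000 × 1001/1000 = 109109.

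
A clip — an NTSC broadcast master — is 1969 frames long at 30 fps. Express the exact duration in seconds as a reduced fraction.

Running time = 1969 ÷ (30) = 1969 × 1/30 = 1969/30 s.

1969/30 seconds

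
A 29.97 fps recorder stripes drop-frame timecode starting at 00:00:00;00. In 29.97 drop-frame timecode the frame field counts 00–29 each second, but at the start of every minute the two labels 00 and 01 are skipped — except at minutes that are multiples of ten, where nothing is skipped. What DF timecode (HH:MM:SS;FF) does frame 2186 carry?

00:01:12;28

Ten DF minutes hold 17982 frames, so frame 2186 lies in block 0 (frames 0–17981) with 2186 frames into that block.
The block's first minute is 1800 frames and the rest 1798 each; 2186 frames reaches minute 1, so 0 × 18 + 1 × 2 = 2 labels have been skipped so far.
Adding those back, label number 2186 + 2 = 2188 at 30 labels/s is 72 s + 28 f = 0 h 1 min 12 s frame 28, i.e. 00:01:12;28.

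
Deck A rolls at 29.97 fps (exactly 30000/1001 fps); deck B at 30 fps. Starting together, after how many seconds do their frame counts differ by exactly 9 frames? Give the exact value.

The gap grows by |30 − 30000/1001| = 30/1001 frames per second.
Time for a 9-frame gap: 9 ÷ (30/1001) = 300.3 s.

300.3 seconds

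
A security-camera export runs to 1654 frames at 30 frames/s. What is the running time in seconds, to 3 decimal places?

55.133 seconds

Running time = 1654 × 1/30 = 827/15 s ≈ 55.133 s.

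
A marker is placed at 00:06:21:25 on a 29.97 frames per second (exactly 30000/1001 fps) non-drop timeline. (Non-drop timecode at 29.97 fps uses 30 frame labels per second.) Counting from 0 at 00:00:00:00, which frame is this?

11455

Total seconds to the label: (0 × 3600 + 6 × 60 + 21) = 381.
Frame index = 381 × 30 + 25 = 11455.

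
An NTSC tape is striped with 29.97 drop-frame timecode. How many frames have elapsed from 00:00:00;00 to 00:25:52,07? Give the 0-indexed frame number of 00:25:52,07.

46521

Complete 10-minute blocks: 2, each 17982 frames → 35964.
Remaining 5 whole minutes in the current block: 1800 + 4 × 1798 = 8992 frames.
Within the current minute: 52 × 30 + 7 − 2 = 1565 (labels ;00/;01 skipped at this minute). Total = 35964 + 8992 + 1565 = 46521.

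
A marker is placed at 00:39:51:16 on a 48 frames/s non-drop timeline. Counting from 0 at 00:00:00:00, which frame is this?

114784

Total seconds to the label: (0 × 3600 + 39 × 60 + 51) = 2391.
Frame index = 2391 × 48 + 16 = 114784.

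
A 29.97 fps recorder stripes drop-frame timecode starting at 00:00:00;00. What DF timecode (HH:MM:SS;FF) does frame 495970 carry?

Ten DF minutes hold 17982 frames, so frame 495970 lies in block 27 (frames 485514–503495) with 10456 frames into that block.
The block's first minute is 1800 frames and the rest 1798 each; 10456 frames reaches minute 5, so 27 × 18 + 5 × 2 = 496 labels have been skipped so far.
Adding those back, label number 495970 + 496 = 496466 at 30 labels/s is 16548 s + 26 f = 4 h 35 min 48 s frame 26, i.e. 04:35:48;26.

04:35:48;26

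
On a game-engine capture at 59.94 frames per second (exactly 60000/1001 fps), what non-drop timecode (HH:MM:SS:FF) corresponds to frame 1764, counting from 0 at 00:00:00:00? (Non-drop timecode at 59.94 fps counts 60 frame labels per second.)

00:00:29:24

1764 ÷ 60 = 29 full seconds, remainder 24 frames.
29 s = 0 h 0 min 29 s.
Timecode: 00:00:29:24.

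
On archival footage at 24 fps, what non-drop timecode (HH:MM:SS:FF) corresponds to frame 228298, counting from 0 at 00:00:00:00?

228298 ÷ 24 = 9512 full seconds, remainder 10 frames.
9512 s = 2 h 38 min 32 s.
Timecode: 02:38:32:10.

02:38:32:10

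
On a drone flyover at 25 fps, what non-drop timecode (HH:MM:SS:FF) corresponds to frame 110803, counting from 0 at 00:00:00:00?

01:13:52:03

110803 ÷ 25 = 4432 full seconds, remainder 3 frames.
4432 s = 1 h 13 min 52 s.
Timecode: 01:13:52:03.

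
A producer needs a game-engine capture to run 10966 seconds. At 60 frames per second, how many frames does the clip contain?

657960 frames

Frames = 10966 × 60 = 657960.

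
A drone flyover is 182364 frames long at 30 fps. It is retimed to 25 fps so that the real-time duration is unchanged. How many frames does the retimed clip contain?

151970 frames

Target frames = source frames × (target rate / source rate) = 182364 × (25)/(30) = 182364 × 5/6 = 151970.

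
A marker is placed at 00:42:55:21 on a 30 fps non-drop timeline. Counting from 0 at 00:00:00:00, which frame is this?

Total seconds to the label: (0 × 3600 + 42 × 60 + 55) = 2575.
Frame index = 2575 × 30 + 21 = 77271.

frame 77271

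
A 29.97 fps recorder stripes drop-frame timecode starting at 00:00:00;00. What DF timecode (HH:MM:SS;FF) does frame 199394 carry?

Each 10-minute DF block holds 10 × 60 × 30 − 9 × 2 = 17982 frames. 199394 ÷ 17982 → 11 full blocks, remainder 1592.
Within the partial block the first minute is 1800 frames and each further minute 1798, so 0 further minute boundaries passed. Total skipped labels = 18 × 11 + 2 × 0 = 198.
Non-drop label index = 199394 + 198 = 199592; at 30 labels/s that is 01:50:53:02, i.e. DF 01:50:53;02.

01:50:53;02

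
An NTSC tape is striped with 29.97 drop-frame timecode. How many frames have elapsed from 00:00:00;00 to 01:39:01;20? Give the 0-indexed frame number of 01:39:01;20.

Complete 10-minute blocks: 9, each 17982 frames → 161838.
Remaining 9 whole minutes in the current block: 1800 + 8 × 1798 = 16184 frames.
Within the current minute: 1 × 30 + 20 − 2 = 48 (labels ;00/;01 skipped at this minute). Total = 161838 + 16184 + 48 = 178070.

178070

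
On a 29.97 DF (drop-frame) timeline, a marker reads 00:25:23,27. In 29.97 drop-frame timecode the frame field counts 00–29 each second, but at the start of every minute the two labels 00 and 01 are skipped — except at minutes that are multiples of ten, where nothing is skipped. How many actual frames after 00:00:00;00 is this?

As if non-drop at 30 labels/s: (0 × 3600 + 25 × 60 + 23) × 30 + 27 = 45717.
Minute boundaries passed: 25; those not divisible by 10: 25 − 2 = 23; dropped labels = 2 × 23 = 46.
Actual frame index = 45717 − 46 = 45671.

45671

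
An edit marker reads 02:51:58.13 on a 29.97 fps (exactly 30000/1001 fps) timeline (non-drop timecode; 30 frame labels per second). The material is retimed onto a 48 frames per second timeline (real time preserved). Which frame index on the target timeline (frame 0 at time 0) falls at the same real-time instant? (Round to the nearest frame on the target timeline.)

frame 495780

Source frame index: (2×3600 + 51×60 + 58) × 30 + 13 = 309553.
Real time: 309553 / (30000/1001) = 309862553/30000 s.
Target frame: (309862553/30000) × (48) = 309862553/625 ≈ 495780.085 → 495780.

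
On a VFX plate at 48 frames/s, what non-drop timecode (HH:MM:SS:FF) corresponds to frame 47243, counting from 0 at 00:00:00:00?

47243 ÷ 48 = 984 full seconds, remainder 11 frames.
984 s = 0 h 16 min 24 s.
Timecode: 00:16:24:11.

00:16:24:11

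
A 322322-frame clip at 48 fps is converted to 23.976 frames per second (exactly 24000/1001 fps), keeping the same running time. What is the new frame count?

161000 frames

Target frames = source frames × (target rate / source rate) = 322322 × (24000/1001)/(48) = 322322 × 500/1001 = 161000.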